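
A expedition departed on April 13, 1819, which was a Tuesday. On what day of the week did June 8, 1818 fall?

Count forward from the earlier date (June 8, 1818) to the later (April 13, 1819):
June 1818: 30 − 8 = 22 days remain.
Then 9 full months totalling 274 days.
April 1–13, 1819: 13 days.
Total: 22 + 274 + 13 = 309 days.
309 mod 7 = 1, so 1 day before Tuesday is Monday.

Monday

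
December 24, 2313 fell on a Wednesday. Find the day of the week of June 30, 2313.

Count forward from the earlier date (June 30, 2313) to the later (December 24, 2313):
June 2313: 30 − 30 = 0 days remain.
Then July (31), August (31), September (30), October (31), November (30): 31 + 31 + 30 + 31 + 30 = 153 days.
December 1–24, 2313: 24 days.
Total: 0 + 153 + 24 = 177 days.
177 mod 7 = 2, so 2 days before Wednesday is Monday.

Monday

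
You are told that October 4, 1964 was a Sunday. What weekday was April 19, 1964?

Count forward from the earlier date (April 19, 1964) to the later (October 4, 1964):
April 1964: 30 − 19 = 11 days remain.
Then May (31), June (30), July (31), August (31), September (30): 31 + 30 + 31 + 31 + 30 = 153 days.
October 1–4, 1964: 4 days.
Total: 11 + 153 + 4 = 168 days.
168 is a multiple of 7, so April 19, 1964 falls on the same weekday: Sunday.

Sunday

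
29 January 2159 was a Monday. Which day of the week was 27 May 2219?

Thursday

From January 29, 2159 to January 29, 2219: 60 years, of which 14 contain a Feb 29 — 46×365 + 14×366 = 21914 days.
(2200 is not a leap year (divisible by 100 but not 400).)
January 2219: 31 − 29 = 2 days remain.
Then February 2219 (28), March (31), April (30): 28 + 31 + 30 = 89 days.
May 1–27, 2219: 27 days.
Residual: 118 days.
Total: 22032 days.
22032 mod 7 = 3, so 3 days after Monday is Thursday.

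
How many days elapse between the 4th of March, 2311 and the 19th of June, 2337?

9604

From March 4, 2311 to March 4, 2337: 26 years, of which 7 contain a Feb 29 — 19×365 + 7×366 = 9497 days.
March 2337: 31 − 4 = 27 days remain.
Then April (30), May (31): 30 + 31 = 61 days.
June 1–19, 2337: 19 days.
Residual: 107 days.
Total: 9604 days.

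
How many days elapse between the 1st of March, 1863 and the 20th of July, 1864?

March 1, 1863 → March 1, 1864: 366 days (1864 is a leap year).
March 1864: 31 − 1 = 30 days remain.
Then April (30), May (31), June (30): 30 + 31 + 30 = 91 days.
July 1–20, 1864: 20 days.
Residual: 141 days.
Total: 507 days.

507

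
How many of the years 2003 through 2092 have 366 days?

23

Years divisible by 4: 2004, 2008, …, 2092 — 23 in all.
No century exceptions apply. Count: 23.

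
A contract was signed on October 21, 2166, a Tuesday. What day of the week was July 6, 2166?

Count forward from the earlier date (July 6, 2166) to the later (October 21, 2166):
July 2166: 31 − 6 = 25 days remain.
Then August (31), September (30): 31 + 30 = 61 days.
October 1–21, 2166: 21 days.
Total: 25 + 61 + 21 = 107 days.
107 mod 7 = 2, so 2 days before Tuesday is Sunday.

Sunday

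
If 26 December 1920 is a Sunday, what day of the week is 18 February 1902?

Tuesday

Count forward from the earlier date (February 18, 1902) to the later (December 26, 1920):
Day-of-year of February 18, 1902: 49.
Day-of-year of December 26, 1920: 361.
1902 has 365 days, so 365 − 49 = 316 days remain in 1902.
Full years 1903–1919: 13 common + 4 leap = 13×365 + 4×366 = 6209 days.
Total: 316 + 6209 + 361 = 6886 days.
6886 mod 7 = 5, so 5 days before Sunday is Tuesday.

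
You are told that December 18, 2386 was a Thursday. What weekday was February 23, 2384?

Count forward from the earlier date (February 23, 2384) to the later (December 18, 2386):
February 23, 2384 → February 23, 2385: 366 days (2384 is a leap year).
February 23, 2385 → February 23, 2386: 365 days.
February 2386: 28 − 23 = 5 days remain (2386 is not a leap year, so February has 28 days).
Then 9 full months totalling 275 days.
December 1–18, 2386: 18 days.
Residual: 298 days.
Total: 1029 days.
1029 is a multiple of 7, so February 23, 2384 falls on the same weekday: Thursday.

Thursday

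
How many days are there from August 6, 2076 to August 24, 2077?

383

Day-of-year of August 6, 2076: 219.
Day-of-year of August 24, 2077: 236.
2076 has 366 days, so 366 − 219 = 147 days remain in 2076.
Total: 147 + 236 = 383 days.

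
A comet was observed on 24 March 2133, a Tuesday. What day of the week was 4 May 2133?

March 2133: 31 − 24 = 7 days remain.
Then April (30): 30 days.
May 1–4, 2133: 4 days.
Total: 7 + 30 + 4 = 41 days.
41 mod 7 = 6, so 6 days after Tuesday is Monday.

Monday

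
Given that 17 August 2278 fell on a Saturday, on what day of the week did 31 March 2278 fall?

Sunday

Count forward from the earlier date (March 31, 2278) to the later (August 17, 2278):
March 2278: 31 − 31 = 0 days remain.
Then April (30), May (31), June (30), July (31): 30 + 31 + 30 + 31 = 122 days.
August 1–17, 2278: 17 days.
Total: 0 + 122 + 17 = 139 days.
139 mod 7 = 6, so 6 days before Saturday is Sunday.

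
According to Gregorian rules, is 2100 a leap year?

2100 is not a leap year (divisible by 100 but not 400).

No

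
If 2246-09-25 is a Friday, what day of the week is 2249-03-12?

September 25, 2246 → September 25, 2247: 365 days.
September 25, 2247 → September 25, 2248: 366 days (2248 is a leap year).
September 2248: 30 − 25 = 5 days remain.
Then October (31), November (30), December (31), January (31), February 2249 (28): 31 + 30 + 31 + 31 + 28 = 151 days.
March 1–12, 2249: 12 days.
Residual: 168 days.
Total: 899 days.
899 mod 7 = 3, so 3 days after Friday is Monday.

Monday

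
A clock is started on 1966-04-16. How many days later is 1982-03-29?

5826

From April 16, 1966 to April 16, 1981: 15 years, of which 4 contain a Feb 29 — 11×365 + 4×366 = 5479 days.
April 1981: 30 − 16 = 14 days remain.
Then 10 full months totalling 304 days.
March 1–29, 1982: 29 days.
Residual: 347 days.
Total: 5826 days.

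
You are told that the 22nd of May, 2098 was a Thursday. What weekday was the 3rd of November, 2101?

May 22, 2098 → May 22, 2099: 365 days.
May 22, 2099 → May 22, 2100: 365 days (2100 is not a leap year (divisible by 100 but not 400)).
May 22, 2100 → May 22, 2101: 365 days.
May 2101: 31 − 22 = 9 days remain.
Then June (30), July (31), August (31), September (30), October (31): 30 + 31 + 31 + 30 + 31 = 153 days.
November 1–3, 2101: 3 days.
Residual: 165 days.
Total: 1260 days.
1260 is a multiple of 7, so the 3rd of November, 2101 falls on the same weekday: Thursday.

Thursday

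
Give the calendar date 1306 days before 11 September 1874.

13 February 1871

Count 1306 days before September 11, 1874:
February 13, 1871 → February 13, 1872: 365 days.
February 13, 1872 → February 13, 1873: 366 days (1872 is a leap year).
February 13, 1873 → February 13, 1874: 365 days.
February 1874: 28 − 13 = 15 days remain (1874 is not a leap year, so February has 28 days).
Then March (31), April (30), May (31), June (30), July (31), August (31): 31 + 30 + 31 + 30 + 31 + 31 = 184 days.
September 1–11, 1874: 11 days.
Residual: 210 days.
Total: 1306 days.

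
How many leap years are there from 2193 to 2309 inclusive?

Years divisible by 4: 2196, 2200, …, 2308 — 29 in all.
Of these, 2200, 2300 are divisible by 100 but not 400, so not leap.
Leap years: 29 − 2 = 27.

27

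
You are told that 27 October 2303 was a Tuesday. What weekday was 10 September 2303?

Thursday

Count forward from the earlier date (September 10, 2303) to the later (October 27, 2303):
September 2303: 30 − 10 = 20 days remain.
October 1–27, 2303: 27 days.
Total: 20 + 27 = 47 days.
47 mod 7 = 5, so 5 days before Tuesday is Thursday.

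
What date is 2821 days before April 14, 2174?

July 24, 2166

Count 2821 days before April 14, 2174:
Day-of-year of July 24, 2166: 205.
Day-of-year of April 14, 2174: 104.
2166 has 365 days, so 365 − 205 = 160 days remain in 2166.
Full years 2167–2173: 5 common + 2 leap = 5×365 + 2×366 = 2557 days.
Total: 160 + 2557 + 104 = 2821 days.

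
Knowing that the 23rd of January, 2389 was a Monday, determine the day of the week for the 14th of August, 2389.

January 2389: 31 − 23 = 8 days remain.
Then February 2389 (28), March (31), April (30), May (31), June (30), July (31): 28 + 31 + 30 + 31 + 30 + 31 = 181 days.
August 1–14, 2389: 14 days.
Total: 8 + 181 + 14 = 203 days.
203 is a multiple of 7, so the 14th of August, 2389 falls on the same weekday: Monday.

Monday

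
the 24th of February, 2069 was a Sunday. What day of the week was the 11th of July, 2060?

Sunday

Count forward from the earlier date (July 11, 2060) to the later (February 24, 2069):
Day-of-year of July 11, 2060: 193.
Day-of-year of February 24, 2069: 55.
2060 has 366 days, so 366 − 193 = 173 days remain in 2060.
Full years 2061–2068: 6 common + 2 leap = 6×365 + 2×366 = 2922 days.
Total: 173 + 2922 + 55 = 3150 days.
3150 is a multiple of 7, so the 11th of July, 2060 falls on the same weekday: Sunday.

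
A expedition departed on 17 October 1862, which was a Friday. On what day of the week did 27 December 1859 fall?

Count forward from the earlier date (December 27, 1859) to the later (October 17, 1862):
December 27, 1859 → December 27, 1860: 366 days (1860 is a leap year).
December 27, 1860 → December 27, 1861: 365 days.
December 1861: 31 − 27 = 4 days remain.
Then 9 full months totalling 273 days.
October 1–17, 1862: 17 days.
Residual: 294 days.
Total: 1025 days.
1025 mod 7 = 3, so 3 days before Friday is Tuesday.

Tuesday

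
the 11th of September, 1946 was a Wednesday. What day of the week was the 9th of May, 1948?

September 1946: 30 − 11 = 19 days remain.
Then 19 full months totalling 578 days.
May 1–9, 1948: 9 days.
Total: 19 + 578 + 9 = 606 days.
606 mod 7 = 4, so 4 days after Wednesday is Sunday.

Sunday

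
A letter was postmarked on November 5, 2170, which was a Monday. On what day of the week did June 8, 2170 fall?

Friday

Count forward from the earlier date (June 8, 2170) to the later (November 5, 2170):
June 2170: 30 − 8 = 22 days remain.
Then July (31), August (31), September (30), October (31): 31 + 31 + 30 + 31 = 123 days.
November 1–5, 2170: 5 days.
Total: 22 + 123 + 5 = 150 days.
150 mod 7 = 3, so 3 days before Monday is Friday.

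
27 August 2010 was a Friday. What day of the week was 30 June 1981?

Count forward from the earlier date (June 30, 1981) to the later (August 27, 2010):
From June 30, 1981 to June 30, 2010: 29 years, of which 7 contain a Feb 29 — 22×365 + 7×366 = 10592 days.
(2000 is a leap year (divisible by 400).)
June 2010: 30 − 30 = 0 days remain.
Then July (31): 31 days.
August 1–27, 2010: 27 days.
Residual: 58 days.
Total: 10650 days.
10650 mod 7 = 3, so 3 days before Friday is Tuesday.

Tuesday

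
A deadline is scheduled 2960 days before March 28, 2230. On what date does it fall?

February 18, 2222

Count 2960 days before March 28, 2230:
From February 18, 2222 to February 18, 2230: 8 years, of which 2 contain a Feb 29 — 6×365 + 2×366 = 2922 days.
February 2230: 28 − 18 = 10 days remain (2230 is not a leap year, so February has 28 days).
March 1–28, 2230: 28 days.
Residual: 38 days.
Total: 2960 days.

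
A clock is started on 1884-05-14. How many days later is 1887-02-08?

1000

May 14, 1884 → May 14, 1885: 365 days.
May 14, 1885 → May 14, 1886: 365 days.
May 1886: 31 − 14 = 17 days remain.
Then June (30), July (31), August (31), September (30), October (31), November (30), December (31), January (31): 30 + 31 + 31 + 30 + 31 + 30 + 31 + 31 = 245 days.
February 1–8, 1887: 8 days (1887 is not a leap year).
Residual: 270 days.
Total: 1000 days.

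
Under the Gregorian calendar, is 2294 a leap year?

No

2294 is not a leap year.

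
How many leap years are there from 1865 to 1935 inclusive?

16

Years divisible by 4: 1868, 1872, …, 1932 — 17 in all.
Of these, 1900 is divisible by 100 but not 400, so not leap.
Leap years: 17 − 1 = 16.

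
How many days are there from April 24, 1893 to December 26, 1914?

Day-of-year of April 24, 1893: 114.
Day-of-year of December 26, 1914: 360.
1893 has 365 days, so 365 − 114 = 251 days remain in 1893.
Full years 1894–1913: 16 common + 4 leap = 16×365 + 4×366 = 7304 days.
Total: 251 + 7304 + 360 = 7915 days.

7915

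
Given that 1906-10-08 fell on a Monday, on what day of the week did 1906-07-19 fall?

Thursday

Count forward from the earlier date (July 19, 1906) to the later (October 8, 1906):
July 1906: 31 − 19 = 12 days remain.
Then August (31), September (30): 31 + 30 = 61 days.
October 1–8, 1906: 8 days.
Total: 12 + 61 + 8 = 81 days.
81 mod 7 = 4, so 4 days before Monday is Thursday.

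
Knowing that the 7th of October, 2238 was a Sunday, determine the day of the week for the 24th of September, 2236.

Count forward from the earlier date (September 24, 2236) to the later (October 7, 2238):
September 24, 2236 → September 24, 2237: 365 days.
September 24, 2237 → September 24, 2238: 365 days.
September 2238: 30 − 24 = 6 days remain.
October 1–7, 2238: 7 days.
Residual: 13 days.
Total: 743 days.
743 mod 7 = 1, so 1 day before Sunday is Saturday.

Saturday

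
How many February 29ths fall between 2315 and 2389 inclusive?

19

Years divisible by 4: 2316, 2320, …, 2388 — 19 in all.
No century exceptions apply. Count: 19.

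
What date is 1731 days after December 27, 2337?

September 23, 2342

Count 1731 days after December 27, 2337:
December 27, 2337 → December 27, 2338: 365 days.
December 27, 2338 → December 27, 2339: 365 days.
December 27, 2339 → December 27, 2340: 366 days (2340 is a leap year).
December 27, 2340 → December 27, 2341: 365 days.
December 2341: 31 − 27 = 4 days remain.
Then January (31), February 2342 (28), March (31), April (30), May (31), June (30), July (31), August (31): 31 + 28 + 31 + 30 + 31 + 30 + 31 + 31 = 243 days.
September 1–23, 2342: 23 days.
Residual: 270 days.
Total: 1731 days.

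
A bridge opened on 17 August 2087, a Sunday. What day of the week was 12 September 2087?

August 2087: 31 − 17 = 14 days remain.
September 1–12, 2087: 12 days.
Total: 14 + 12 = 26 days.
26 mod 7 = 5, so 5 days after Sunday is Friday.

Friday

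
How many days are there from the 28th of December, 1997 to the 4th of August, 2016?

6794

From December 28, 1997 to December 28, 2015: 18 years, of which 4 contain a Feb 29 — 14×365 + 4×366 = 6574 days.
(2000 is a leap year (divisible by 400).)
December 2015: 31 − 28 = 3 days remain.
Then January (31), February 2016 (29), March (31), April (30), May (31), June (30), July (31): 31 + 29 + 31 + 30 + 31 + 30 + 31 = 213 days.
August 1–4, 2016: 4 days.
Residual: 220 days.
Total: 6794 days.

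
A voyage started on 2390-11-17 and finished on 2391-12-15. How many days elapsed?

393

November 17, 2390 → November 17, 2391: 365 days.
November 2391: 30 − 17 = 13 days remain.
December 1–15, 2391: 15 days.
Residual: 28 days.
Total: 393 days.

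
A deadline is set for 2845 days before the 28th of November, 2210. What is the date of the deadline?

the 13th of February, 2203

Count 2845 days before November 28, 2210:
Day-of-year of February 13, 2203: 44.
Day-of-year of November 28, 2210: 332.
2203 has 365 days, so 365 − 44 = 321 days remain in 2203.
Full years: 2204: 366; 2205: 365; 2206: 365; 2207: 365; 2208: 366; 2209: 365. Sum = 2192.
Total: 321 + 2192 + 332 = 2845 days.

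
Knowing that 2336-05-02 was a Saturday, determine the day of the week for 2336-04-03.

Friday

Count forward from the earlier date (April 3, 2336) to the later (May 2, 2336):
April 2336: 30 − 3 = 27 days remain.
May 1–2, 2336: 2 days.
Total: 27 + 2 = 29 days.
29 mod 7 = 1, so 1 day before Saturday is Friday.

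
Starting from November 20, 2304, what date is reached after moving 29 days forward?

December 19, 2304

Count 29 days after November 20, 2304:
November 2304: 30 − 20 = 10 days remain.
December 1–19, 2304: 19 days.
Total: 10 + 19 = 29 days.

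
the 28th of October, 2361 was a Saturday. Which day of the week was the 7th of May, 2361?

Count forward from the earlier date (May 7, 2361) to the later (October 28, 2361):
May 2361: 31 − 7 = 24 days remain.
Then June (30), July (31), August (31), September (30): 30 + 31 + 31 + 30 = 122 days.
October 1–28, 2361: 28 days.
Total: 24 + 122 + 28 = 174 days.
174 mod 7 = 6, so 6 days before Saturday is Sunday.

Sunday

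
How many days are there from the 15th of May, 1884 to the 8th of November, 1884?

177

May 1884: 31 − 15 = 16 days remain.
Then June (30), July (31), August (31), September (30), October (31): 30 + 31 + 31 + 30 + 31 = 153 days.
November 1–8, 1884: 8 days.
Total: 16 + 153 + 8 = 177 days.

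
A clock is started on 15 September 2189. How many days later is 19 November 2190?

430

September 2189: 30 − 15 = 15 days remain.
Then 13 full months totalling 396 days.
November 1–19, 2190: 19 days.
Total: 15 + 396 + 19 = 430 days.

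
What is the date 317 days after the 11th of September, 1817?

the 25th of July, 1818

Count 317 days after September 11, 1817:
September 1817: 30 − 11 = 19 days remain.
Then 9 full months totalling 273 days.
July 1–25, 1818: 25 days.
Residual: 317 days.
Total: 317 days.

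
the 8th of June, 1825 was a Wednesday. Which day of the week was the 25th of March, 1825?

Friday

Count forward from the earlier date (March 25, 1825) to the later (June 8, 1825):
March 1825: 31 − 25 = 6 days remain.
Then April (30), May (31): 30 + 31 = 61 days.
June 1–8, 1825: 8 days.
Total: 6 + 61 + 8 = 75 days.
75 mod 7 = 5, so 5 days before Wednesday is Friday.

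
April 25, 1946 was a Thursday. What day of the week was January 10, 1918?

Count forward from the earlier date (January 10, 1918) to the later (April 25, 1946):
From January 10, 1918 to January 10, 1946: 28 years, of which 7 contain a Feb 29 — 21×365 + 7×366 = 10227 days.
January 1946: 31 − 10 = 21 days remain.
Then February 1946 (28), March (31): 28 + 31 = 59 days.
April 1–25, 1946: 25 days.
Residual: 105 days.
Total: 10332 days.
10332 is a multiple of 7, so January 10, 1918 falls on the same weekday: Thursday.

Thursday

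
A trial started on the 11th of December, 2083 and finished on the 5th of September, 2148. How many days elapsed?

23644

From December 11, 2083 to December 11, 2147: 64 years, of which 15 contain a Feb 29 — 49×365 + 15×366 = 23375 days.
(2100 is not a leap year (divisible by 100 but not 400).)
December 2147: 31 − 11 = 20 days remain.
Then January (31), February 2148 (29), March (31), April (30), May (31), June (30), July (31), August (31): 31 + 29 + 31 + 30 + 31 + 30 + 31 + 31 = 244 days.
September 1–5, 2148: 5 days.
Residual: 269 days.
Total: 23644 days.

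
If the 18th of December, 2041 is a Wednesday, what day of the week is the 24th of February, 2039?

Count forward from the earlier date (February 24, 2039) to the later (December 18, 2041):
Day-of-year of February 24, 2039: 55.
Day-of-year of December 18, 2041: 352.
2039 has 365 days, so 365 − 55 = 310 days remain in 2039.
Full years: 2040: 366. Sum = 366.
Total: 310 + 366 + 352 = 1028 days.
1028 mod 7 = 6, so 6 days before Wednesday is Thursday.

Thursday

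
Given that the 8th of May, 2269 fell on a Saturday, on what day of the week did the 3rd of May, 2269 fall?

Count forward from the earlier date (May 3, 2269) to the later (May 8, 2269):
Within May 2269: 8 − 3 = 5 days.
5 mod 7 = 5, so 5 days before Saturday is Monday.

Monday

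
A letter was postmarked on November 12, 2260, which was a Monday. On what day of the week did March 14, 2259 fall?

Monday

Count forward from the earlier date (March 14, 2259) to the later (November 12, 2260):
March 14, 2259 → March 14, 2260: 366 days (2260 is a leap year).
March 2260: 31 − 14 = 17 days remain.
Then April (30), May (31), June (30), July (31), August (31), September (30), October (31): 30 + 31 + 30 + 31 + 31 + 30 + 31 = 214 days.
November 1–12, 2260: 12 days.
Residual: 243 days.
Total: 609 days.
609 is a multiple of 7, so March 14, 2259 falls on the same weekday: Monday.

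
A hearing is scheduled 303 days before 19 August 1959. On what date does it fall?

20 October 1958

Count 303 days before August 19, 1959:
Day-of-year of October 20, 1958: 293.
Day-of-year of August 19, 1959: 231.
1958 has 365 days, so 365 − 293 = 72 days remain in 1958.
Total: 72 + 231 = 303 days.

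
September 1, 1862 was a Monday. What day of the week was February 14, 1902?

Day-of-year of September 1, 1862: 244.
Day-of-year of February 14, 1902: 45.
1862 has 365 days, so 365 − 244 = 121 days remain in 1862.
Full years 1863–1901: 30 common + 9 leap = 30×365 + 9×366 = 14244 days.
Total: 121 + 14244 + 45 = 14410 days.
14410 mod 7 = 4, so 4 days after Monday is Friday.

Friday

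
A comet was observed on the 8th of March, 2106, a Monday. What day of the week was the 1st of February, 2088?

Sunday

Count forward from the earlier date (February 1, 2088) to the later (March 8, 2106):
Day-of-year of February 1, 2088: 32.
Day-of-year of March 8, 2106: 67.
2088 has 366 days, so 366 − 32 = 334 days remain in 2088.
Full years 2089–2105: 14 common + 3 leap = 14×365 + 3×366 = 6208 days.
Total: 334 + 6208 + 67 = 6609 days.
6609 mod 7 = 1, so 1 day before Monday is Sunday.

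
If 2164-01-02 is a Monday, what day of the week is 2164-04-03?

January 2164: 31 − 2 = 29 days remain.
Then February 2164 (29), March (31): 29 + 31 = 60 days.
April 1–3, 2164: 3 days.
Total: 29 + 60 + 3 = 92 days.
92 mod 7 = 1, so 1 day after Monday is Tuesday.

Tuesday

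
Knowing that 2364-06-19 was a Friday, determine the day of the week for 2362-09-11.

Count forward from the earlier date (September 11, 2362) to the later (June 19, 2364):
September 11, 2362 → September 11, 2363: 365 days.
September 2363: 30 − 11 = 19 days remain.
Then October (31), November (30), December (31), January (31), February 2364 (29), March (31), April (30), May (31): 31 + 30 + 31 + 31 + 29 + 31 + 30 + 31 = 244 days.
June 1–19, 2364: 19 days.
Residual: 282 days.
Total: 647 days.
647 mod 7 = 3, so 3 days before Friday is Tuesday.

Tuesday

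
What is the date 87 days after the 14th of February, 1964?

the 11th of May, 1964

Count 87 days after February 14, 1964:
February 1964: 29 − 14 = 15 days remain (1964 is a leap year, so February has 29 days).
Then March (31), April (30): 31 + 30 = 61 days.
May 1–11, 1964: 11 days.
Total: 15 + 61 + 11 = 87 days.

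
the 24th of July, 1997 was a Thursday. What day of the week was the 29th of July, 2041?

Monday

Day-of-year of July 24, 1997: 205.
Day-of-year of July 29, 2041: 210.
1997 has 365 days, so 365 − 205 = 160 days remain in 1997.
Full years 1998–2040: 32 common + 11 leap = 32×365 + 11×366 = 15706 days.
Total: 160 + 15706 + 210 = 16076 days.
16076 mod 7 = 4, so 4 days after Thursday is Monday.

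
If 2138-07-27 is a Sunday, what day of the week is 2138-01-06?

Monday

Count forward from the earlier date (January 6, 2138) to the later (July 27, 2138):
January 2138: 31 − 6 = 25 days remain.
Then February 2138 (28), March (31), April (30), May (31), June (30): 28 + 31 + 30 + 31 + 30 = 150 days.
July 1–27, 2138: 27 days.
Total: 25 + 150 + 27 = 202 days.
202 mod 7 = 6, so 6 days before Sunday is Monday.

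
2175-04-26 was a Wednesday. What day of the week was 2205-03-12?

Tuesday

From April 26, 2175 to April 26, 2204: 29 years, of which 7 contain a Feb 29 — 22×365 + 7×366 = 10592 days.
(2200 is not a leap year (divisible by 100 but not 400).)
April 2204: 30 − 26 = 4 days remain.
Then 10 full months totalling 304 days.
March 1–12, 2205: 12 days.
Residual: 320 days.
Total: 10912 days.
10912 mod 7 = 6, so 6 days after Wednesday is Tuesday.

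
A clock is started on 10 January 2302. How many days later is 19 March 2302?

January 2302: 31 − 10 = 21 days remain.
Then February 2302 (28): 28 days.
March 1–19, 2302: 19 days.
Total: 21 + 28 + 19 = 68 days.

68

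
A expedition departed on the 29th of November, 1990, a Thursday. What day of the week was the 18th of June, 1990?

Count forward from the earlier date (June 18, 1990) to the later (November 29, 1990):
June 1990: 30 − 18 = 12 days remain.
Then July (31), August (31), September (30), October (31): 31 + 31 + 30 + 31 = 123 days.
November 1–29, 1990: 29 days.
Total: 12 + 123 + 29 = 164 days.
164 mod 7 = 3, so 3 days before Thursday is Monday.

Monday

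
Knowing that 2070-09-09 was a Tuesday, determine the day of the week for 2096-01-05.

From September 9, 2070 to September 9, 2095: 25 years, of which 6 contain a Feb 29 — 19×365 + 6×366 = 9131 days.
September 2095: 30 − 9 = 21 days remain.
Then October (31), November (30), December (31): 31 + 30 + 31 = 92 days.
January 1–5, 2096: 5 days.
Residual: 118 days.
Total: 9249 days.
9249 mod 7 = 2, so 2 days after Tuesday is Thursday.

Thursday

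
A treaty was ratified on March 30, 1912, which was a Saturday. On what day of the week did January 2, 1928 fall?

Monday

From March 30, 1912 to March 30, 1927: 15 years, of which 3 contain a Feb 29 — 12×365 + 3×366 = 5478 days.
March 1927: 31 − 30 = 1 day remains.
Then 9 full months totalling 275 days.
January 1–2, 1928: 2 days.
Residual: 278 days.
Total: 5756 days.
5756 mod 7 = 2, so 2 days after Saturday is Monday.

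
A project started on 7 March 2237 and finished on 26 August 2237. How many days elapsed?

March 2237: 31 − 7 = 24 days remain.
Then April (30), May (31), June (30), July (31): 30 + 31 + 30 + 31 = 122 days.
August 1–26, 2237: 26 days.
Total: 24 + 122 + 26 = 172 days.

172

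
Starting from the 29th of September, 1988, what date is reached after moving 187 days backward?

the 26th of March, 1988

Count 187 days before September 29, 1988:
March 1988: 31 − 26 = 5 days remain.
Then April (30), May (31), June (30), July (31), August (31): 30 + 31 + 30 + 31 + 31 = 153 days.
September 1–29, 1988: 29 days.
Total: 5 + 153 + 29 = 187 days.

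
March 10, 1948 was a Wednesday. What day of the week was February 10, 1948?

Tuesday

Count forward from the earlier date (February 10, 1948) to the later (March 10, 1948):
February 1948: 29 − 10 = 19 days remain (1948 is a leap year, so February has 29 days).
March 1–10, 1948: 10 days.
Total: 19 + 10 = 29 days.
29 mod 7 = 1, so 1 day before Wednesday is Tuesday.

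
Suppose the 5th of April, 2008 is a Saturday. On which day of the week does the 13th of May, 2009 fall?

Wednesday

April 2008: 30 − 5 = 25 days remain.
Then 12 full months totalling 365 days.
May 1–13, 2009: 13 days.
Total: 25 + 365 + 13 = 403 days.
403 mod 7 = 4, so 4 days after Saturday is Wednesday.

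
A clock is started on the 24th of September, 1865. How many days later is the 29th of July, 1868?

September 24, 1865 → September 24, 1866: 365 days.
September 24, 1866 → September 24, 1867: 365 days.
September 1867: 30 − 24 = 6 days remain.
Then 9 full months totalling 274 days.
July 1–29, 1868: 29 days.
Residual: 309 days.
Total: 1039 days.

1039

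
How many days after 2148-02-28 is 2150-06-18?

841

Day-of-year of February 28, 2148: 59.
Day-of-year of June 18, 2150: 169.
2148 has 366 days, so 366 − 59 = 307 days remain in 2148.
Full years: 2149: 365. Sum = 365.
Total: 307 + 365 + 169 = 841 days.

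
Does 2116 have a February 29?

Yes

2116 is a leap year.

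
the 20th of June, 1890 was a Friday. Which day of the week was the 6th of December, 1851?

Count forward from the earlier date (December 6, 1851) to the later (June 20, 1890):
Day-of-year of December 6, 1851: 340.
Day-of-year of June 20, 1890: 171.
1851 has 365 days, so 365 − 340 = 25 days remain in 1851.
Full years 1852–1889: 28 common + 10 leap = 28×365 + 10×366 = 13880 days.
Total: 25 + 13880 + 171 = 14076 days.
14076 mod 7 = 6, so 6 days before Friday is Saturday.

Saturday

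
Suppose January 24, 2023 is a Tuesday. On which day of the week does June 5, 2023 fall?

Monday

January 2023: 31 − 24 = 7 days remain.
Then February 2023 (28), March (31), April (30), May (31): 28 + 31 + 30 + 31 = 120 days.
June 1–5, 2023: 5 days.
Total: 7 + 120 + 5 = 132 days.
132 mod 7 = 6, so 6 days after Tuesday is Monday.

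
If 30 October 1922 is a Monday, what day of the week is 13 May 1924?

Tuesday

October 1922: 31 − 30 = 1 day remains.
Then 18 full months totalling 547 days.
May 1–13, 1924: 13 days.
Total: 1 + 547 + 13 = 561 days.
561 mod 7 = 1, so 1 day after Monday is Tuesday.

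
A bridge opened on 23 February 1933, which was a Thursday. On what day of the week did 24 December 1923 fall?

Count forward from the earlier date (December 24, 1923) to the later (February 23, 1933):
From December 24, 1923 to December 24, 1932: 9 years, of which 3 contain a Feb 29 — 6×365 + 3×366 = 3288 days.
December 1932: 31 − 24 = 7 days remain.
Then January (31): 31 days.
February 1–23, 1933: 23 days (1933 is not a leap year).
Residual: 61 days.
Total: 3349 days.
3349 mod 7 = 3, so 3 days before Thursday is Monday.

Monday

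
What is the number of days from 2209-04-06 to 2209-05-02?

26

April 2209: 30 − 6 = 24 days remain.
May 1–2, 2209: 2 days.
Total: 24 + 2 = 26 days.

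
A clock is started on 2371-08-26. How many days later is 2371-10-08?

August 2371: 31 − 26 = 5 days remain.
Then September (30): 30 days.
October 1–8, 2371: 8 days.
Total: 5 + 30 + 8 = 43 days.

43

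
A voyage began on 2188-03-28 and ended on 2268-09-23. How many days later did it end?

29398

Day-of-year of March 28, 2188: 88.
Day-of-year of September 23, 2268: 267.
2188 has 366 days, so 366 − 88 = 278 days remain in 2188.
Full years 2189–2267: 61 common + 18 leap = 61×365 + 18×366 = 28853 days.
Total: 278 + 28853 + 267 = 29398 days.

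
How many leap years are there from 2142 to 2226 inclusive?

Years divisible by 4: 2144, 2148, …, 2224 — 21 in all.
Of these, 2200 is divisible by 100 but not 400, so not leap.
Leap years: 21 − 1 = 20.

20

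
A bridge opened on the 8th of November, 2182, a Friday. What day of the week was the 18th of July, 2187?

Wednesday

Day-of-year of November 8, 2182: 312.
Day-of-year of July 18, 2187: 199.
2182 has 365 days, so 365 − 312 = 53 days remain in 2182.
Full years: 2183: 365; 2184: 366; 2185: 365; 2186: 365. Sum = 1461.
Total: 53 + 1461 + 199 = 1713 days.
1713 mod 7 = 5, so 5 days after Friday is Wednesday.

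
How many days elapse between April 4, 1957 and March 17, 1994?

13496

From April 4, 1957 to April 4, 1993: 36 years, of which 9 contain a Feb 29 — 27×365 + 9×366 = 13149 days.
April 1993: 30 − 4 = 26 days remain.
Then 10 full months totalling 304 days.
March 1–17, 1994: 17 days.
Residual: 347 days.
Total: 13496 days.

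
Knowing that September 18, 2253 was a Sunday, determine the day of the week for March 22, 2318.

Friday

From September 18, 2253 to September 18, 2317: 64 years, of which 15 contain a Feb 29 — 49×365 + 15×366 = 23375 days.
(2300 is not a leap year (divisible by 100 but not 400).)
September 2317: 30 − 18 = 12 days remain.
Then October (31), November (30), December (31), January (31), February 2318 (28): 31 + 30 + 31 + 31 + 28 = 151 days.
March 1–22, 2318: 22 days.
Residual: 185 days.
Total: 23560 days.
23560 mod 7 = 5, so 5 days after Sunday is Friday.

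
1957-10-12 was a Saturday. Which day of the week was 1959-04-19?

October 1957: 31 − 12 = 19 days remain.
Then 17 full months totalling 516 days.
April 1–19, 1959: 19 days.
Total: 19 + 516 + 19 = 554 days.
554 mod 7 = 1, so 1 day after Saturday is Sunday.

Sunday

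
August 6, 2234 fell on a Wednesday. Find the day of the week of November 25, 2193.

Monday

Count forward from the earlier date (November 25, 2193) to the later (August 6, 2234):
Day-of-year of November 25, 2193: 329.
Day-of-year of August 6, 2234: 218.
2193 has 365 days, so 365 − 329 = 36 days remain in 2193.
Full years 2194–2233: 31 common + 9 leap = 31×365 + 9×366 = 14609 days.
Total: 36 + 14609 + 218 = 14863 days.
14863 mod 7 = 2, so 2 days before Wednesday is Monday.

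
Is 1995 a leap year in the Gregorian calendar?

1995 is not a leap year.

No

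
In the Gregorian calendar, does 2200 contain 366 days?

No

2200 is not a leap year (divisible by 100 but not 400).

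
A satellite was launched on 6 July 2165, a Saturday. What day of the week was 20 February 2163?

Sunday

Count forward from the earlier date (February 20, 2163) to the later (July 6, 2165):
February 20, 2163 → February 20, 2164: 365 days.
February 20, 2164 → February 20, 2165: 366 days (2164 is a leap year).
February 2165: 28 − 20 = 8 days remain (2165 is not a leap year, so February has 28 days).
Then March (31), April (30), May (31), June (30): 31 + 30 + 31 + 30 = 122 days.
July 1–6, 2165: 6 days.
Residual: 136 days.
Total: 867 days.
867 mod 7 = 6, so 6 days before Saturday is Sunday.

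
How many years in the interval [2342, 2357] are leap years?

Years divisible by 4 in [2342, 2357]: 2344, 2348, 2352, 2356.
No century exceptions apply. Count: 4.

4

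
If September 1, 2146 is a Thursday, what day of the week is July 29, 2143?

Count forward from the earlier date (July 29, 2143) to the later (September 1, 2146):
July 29, 2143 → July 29, 2144: 366 days (2144 is a leap year).
July 29, 2144 → July 29, 2145: 365 days.
July 29, 2145 → July 29, 2146: 365 days.
July 2146: 31 − 29 = 2 days remain.
Then August (31): 31 days.
September 1, 2146: 1 day.
Residual: 34 days.
Total: 1130 days.
1130 mod 7 = 3, so 3 days before Thursday is Monday.

Monday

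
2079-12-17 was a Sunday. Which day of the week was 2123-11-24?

Day-of-year of December 17, 2079: 351.
Day-of-year of November 24, 2123: 328.
2079 has 365 days, so 365 − 351 = 14 days remain in 2079.
Full years 2080–2122: 33 common + 10 leap = 33×365 + 10×366 = 15705 days.
Total: 14 + 15705 + 328 = 16047 days.
16047 mod 7 = 3, so 3 days after Sunday is Wednesday.

Wednesday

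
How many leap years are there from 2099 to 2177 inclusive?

Years divisible by 4: 2100, 2104, …, 2176 — 20 in all.
Of these, 2100 is divisible by 100 but not 400, so not leap.
Leap years: 20 − 1 = 19.

19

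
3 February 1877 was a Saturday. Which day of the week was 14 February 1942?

Saturday

Day-of-year of February 3, 1877: 34.
Day-of-year of February 14, 1942: 45.
1877 has 365 days, so 365 − 34 = 331 days remain in 1877.
Full years 1878–1941: 49 common + 15 leap = 49×365 + 15×366 = 23375 days.
Total: 331 + 23375 + 45 = 23751 days.
23751 is a multiple of 7, so 14 February 1942 falls on the same weekday: Saturday.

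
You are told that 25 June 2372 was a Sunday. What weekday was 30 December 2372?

June 2372: 30 − 25 = 5 days remain.
Then July (31), August (31), September (30), October (31), November (30): 31 + 31 + 30 + 31 + 30 = 153 days.
December 1–30, 2372: 30 days.
Total: 5 + 153 + 30 = 188 days.
188 mod 7 = 6, so 6 days after Sunday is Saturday.

Saturday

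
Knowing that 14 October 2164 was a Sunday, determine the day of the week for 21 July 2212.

Tuesday

From October 14, 2164 to October 14, 2211: 47 years, of which 10 contain a Feb 29 — 37×365 + 10×366 = 17165 days.
(2200 is not a leap year (divisible by 100 but not 400).)
October 2211: 31 − 14 = 17 days remain.
Then November (30), December (31), January (31), February 2212 (29), March (31), April (30), May (31), June (30): 30 + 31 + 31 + 29 + 31 + 30 + 31 + 30 = 243 days.
July 1–21, 2212: 21 days.
Residual: 281 days.
Total: 17446 days.
17446 mod 7 = 2, so 2 days after Sunday is Tuesday.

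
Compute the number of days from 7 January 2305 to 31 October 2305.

January 2305: 31 − 7 = 24 days remain.
Then February 2305 (28), March (31), April (30), May (31), June (30), July (31), August (31), September (30): 28 + 31 + 30 + 31 + 30 + 31 + 31 + 30 = 242 days.
October 1–31, 2305: 31 days.
Total: 24 + 242 + 31 = 297 days.

297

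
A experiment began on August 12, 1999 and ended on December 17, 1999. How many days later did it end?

August 1999: 31 − 12 = 19 days remain.
Then September (30), October (31), November (30): 30 + 31 + 30 = 91 days.
December 1–17, 1999: 17 days.
Total: 19 + 91 + 17 = 127 days.

127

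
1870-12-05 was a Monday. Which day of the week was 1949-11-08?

From December 5, 1870 to December 5, 1948: 78 years, of which 19 contain a Feb 29 — 59×365 + 19×366 = 28489 days.
(1900 is not a leap year (divisible by 100 but not 400).)
December 1948: 31 − 5 = 26 days remain.
Then 10 full months totalling 304 days.
November 1–8, 1949: 8 days.
Residual: 338 days.
Total: 28827 days.
28827 mod 7 = 1, so 1 day after Monday is Tuesday.

Tuesday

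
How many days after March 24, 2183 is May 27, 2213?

11021

From March 24, 2183 to March 24, 2213: 30 years, of which 7 contain a Feb 29 — 23×365 + 7×366 = 10957 days.
(2200 is not a leap year (divisible by 100 but not 400).)
March 2213: 31 − 24 = 7 days remain.
Then April (30): 30 days.
May 1–27, 2213: 27 days.
Residual: 64 days.
Total: 11021 days.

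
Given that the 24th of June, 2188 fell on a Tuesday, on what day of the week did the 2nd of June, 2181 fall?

Count forward from the earlier date (June 2, 2181) to the later (June 24, 2188):
From June 2, 2181 to June 2, 2188: 7 years, of which 2 contain a Feb 29 — 5×365 + 2×366 = 2557 days.
Within June 2188: 24 − 2 = 22 days.
Total: 2579 days.
2579 mod 7 = 3, so 3 days before Tuesday is Saturday.

Saturday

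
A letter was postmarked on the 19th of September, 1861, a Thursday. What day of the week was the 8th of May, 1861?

Count forward from the earlier date (May 8, 1861) to the later (September 19, 1861):
May 1861: 31 − 8 = 23 days remain.
Then June (30), July (31), August (31): 30 + 31 + 31 = 92 days.
September 1–19, 1861: 19 days.
Total: 23 + 92 + 19 = 134 days.
134 mod 7 = 1, so 1 day before Thursday is Wednesday.

Wednesday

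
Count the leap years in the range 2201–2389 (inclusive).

46

Years divisible by 4: 2204, 2208, …, 2388 — 47 in all.
Of these, 2300 is divisible by 100 but not 400, so not leap.
Leap years: 47 − 1 = 46.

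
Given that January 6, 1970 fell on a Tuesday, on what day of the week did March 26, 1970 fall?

Thursday

January 1970: 31 − 6 = 25 days remain.
Then February 1970 (28): 28 days.
March 1–26, 1970: 26 days.
Total: 25 + 28 + 26 = 79 days.
79 mod 7 = 2, so 2 days after Tuesday is Thursday.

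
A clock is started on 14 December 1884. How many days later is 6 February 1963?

28542

Day-of-year of December 14, 1884: 349.
Day-of-year of February 6, 1963: 37.
1884 has 366 days, so 366 − 349 = 17 days remain in 1884.
Full years 1885–1962: 60 common + 18 leap = 60×365 + 18×366 = 28488 days.
Total: 17 + 28488 + 37 = 28542 days.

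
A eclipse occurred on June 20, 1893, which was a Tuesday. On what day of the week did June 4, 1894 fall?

Monday

Day-of-year of June 20, 1893: 171.
Day-of-year of June 4, 1894: 155.
1893 has 365 days, so 365 − 171 = 194 days remain in 1893.
Total: 194 + 155 = 349 days.
349 mod 7 = 6, so 6 days after Tuesday is Monday.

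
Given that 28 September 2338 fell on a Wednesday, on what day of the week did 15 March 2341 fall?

Day-of-year of September 28, 2338: 271.
Day-of-year of March 15, 2341: 74.
2338 has 365 days, so 365 − 271 = 94 days remain in 2338.
Full years: 2339: 365; 2340: 366. Sum = 731.
Total: 94 + 731 + 74 = 899 days.
899 mod 7 = 3, so 3 days after Wednesday is Saturday.

Saturday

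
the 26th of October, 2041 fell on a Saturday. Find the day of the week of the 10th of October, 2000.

Tuesday

Count forward from the earlier date (October 10, 2000) to the later (October 26, 2041):
Day-of-year of October 10, 2000: 284.
Day-of-year of October 26, 2041: 299.
2000 has 366 days, so 366 − 284 = 82 days remain in 2000.
Full years 2001–2040: 30 common + 10 leap = 30×365 + 10×366 = 14610 days.
Total: 82 + 14610 + 299 = 14991 days.
14991 mod 7 = 4, so 4 days before Saturday is Tuesday.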